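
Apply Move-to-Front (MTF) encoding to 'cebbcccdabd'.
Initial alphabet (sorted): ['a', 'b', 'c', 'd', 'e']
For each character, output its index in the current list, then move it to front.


MTF encoding:
'c': index 2 in ['a', 'b', 'c', 'd', 'e'] -> ['c', 'a', 'b', 'd', 'e']
'e': index 4 in ['c', 'a', 'b', 'd', 'e'] -> ['e', 'c', 'a', 'b', 'd']
'b': index 3 in ['e', 'c', 'a', 'b', 'd'] -> ['b', 'e', 'c', 'a', 'd']
'b': index 0 in ['b', 'e', 'c', 'a', 'd'] -> ['b', 'e', 'c', 'a', 'd']
'c': index 2 in ['b', 'e', 'c', 'a', 'd'] -> ['c', 'b', 'e', 'a', 'd']
'c': index 0 in ['c', 'b', 'e', 'a', 'd'] -> ['c', 'b', 'e', 'a', 'd']
'c': index 0 in ['c', 'b', 'e', 'a', 'd'] -> ['c', 'b', 'e', 'a', 'd']
'd': index 4 in ['c', 'b', 'e', 'a', 'd'] -> ['d', 'c', 'b', 'e', 'a']
'a': index 4 in ['d', 'c', 'b', 'e', 'a'] -> ['a', 'd', 'c', 'b', 'e']
'b': index 3 in ['a', 'd', 'c', 'b', 'e'] -> ['b', 'a', 'd', 'c', 'e']
'd': index 2 in ['b', 'a', 'd', 'c', 'e'] -> ['d', 'b', 'a', 'c', 'e']


Output: [2, 4, 3, 0, 2, 0, 0, 4, 4, 3, 2]


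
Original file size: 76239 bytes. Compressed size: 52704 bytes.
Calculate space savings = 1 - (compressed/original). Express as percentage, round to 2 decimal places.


ratio = compressed/original = 52704/76239 = 0.6913
savings = 1 - ratio = 1 - 0.6913 = 0.3087
as a percentage: 0.3087 * 100 = 30.87%

Space savings = 1 - 52704/76239 = 30.87%


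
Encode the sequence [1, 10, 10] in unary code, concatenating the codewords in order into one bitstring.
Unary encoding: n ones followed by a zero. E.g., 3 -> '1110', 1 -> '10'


Encode each number as n ones followed by a terminating 0:
  1 -> 10 (2 bits)
  10 -> 11111111110 (11 bits)
  10 -> 11111111110 (11 bits)
Total length = 2 + 11 + 11 = 24 bits.

Unary([1, 10, 10]) = 101111111111011111111110 (24 bits)


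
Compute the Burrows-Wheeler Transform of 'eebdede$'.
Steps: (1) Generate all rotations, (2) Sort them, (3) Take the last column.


Rotations (sorted):
  0: $eebdede -> last char: e
  1: bdede$ee -> last char: e
  2: de$eebde -> last char: e
  3: dede$eeb -> last char: b
  4: e$eebded -> last char: d
  5: ebdede$e -> last char: e
  6: ede$eebd -> last char: d
  7: eebdede$ -> last char: $


BWT = eeebded$


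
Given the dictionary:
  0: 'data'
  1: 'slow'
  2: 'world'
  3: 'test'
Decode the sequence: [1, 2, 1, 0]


Look up each index in the dictionary:
  1 -> 'slow'
  2 -> 'world'
  1 -> 'slow'
  0 -> 'data'

Decoded: "slow world slow data"


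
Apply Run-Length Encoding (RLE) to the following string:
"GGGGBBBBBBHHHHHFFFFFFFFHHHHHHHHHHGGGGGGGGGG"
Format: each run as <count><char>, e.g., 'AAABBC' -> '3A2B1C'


Scanning runs left to right:
  i=0: run of 'G' x 4 -> '4G'
  i=4: run of 'B' x 6 -> '6B'
  i=10: run of 'H' x 5 -> '5H'
  i=15: run of 'F' x 8 -> '8F'
  i=23: run of 'H' x 10 -> '10H'
  i=33: run of 'G' x 10 -> '10G'

RLE = 4G6B5H8F10H10G


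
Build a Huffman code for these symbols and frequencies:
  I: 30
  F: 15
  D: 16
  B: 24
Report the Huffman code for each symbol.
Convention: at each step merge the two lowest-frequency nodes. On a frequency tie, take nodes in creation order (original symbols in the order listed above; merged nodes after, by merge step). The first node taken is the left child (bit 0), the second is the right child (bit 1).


Huffman tree construction:
Step 1: Merge F(15) + D(16) = 31
Step 2: Merge B(24) + I(30) = 54
Step 3: Merge (F+D)(31) + (B+I)(54) = 85
Read each symbol's code off the tree from the root (left child = 0, right child = 1).

Codes:
  I: 11 (length 2)
  F: 00 (length 2)
  D: 01 (length 2)
  B: 10 (length 2)
Average code length: 170/85 = 2.0000 bits/symbol


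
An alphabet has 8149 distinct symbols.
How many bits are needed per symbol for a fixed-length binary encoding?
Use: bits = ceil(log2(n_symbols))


log2(8149) = 12.9924
Bracket: 2^12 = 4096 < 8149 <= 2^13 = 8192
So ceil(log2(8149)) = 13

bits = ceil(log2(8149)) = ceil(12.9924) = 13 bits


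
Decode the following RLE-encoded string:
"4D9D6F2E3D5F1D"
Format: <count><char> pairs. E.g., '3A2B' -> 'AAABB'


Expanding each <count><char> pair:
  4D -> 'DDDD'
  9D -> 'DDDDDDDDD'
  6F -> 'FFFFFF'
  2E -> 'EE'
  3D -> 'DDD'
  5F -> 'FFFFF'
  1D -> 'D'

Decoded = DDDDDDDDDDDDDFFFFFFEEDDDFFFFFD


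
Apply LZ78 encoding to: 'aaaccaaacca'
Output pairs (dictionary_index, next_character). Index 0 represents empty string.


LZ78 encoding steps:
Dictionary: {0: ''}
Step 1: w='' (idx 0), next='a' -> output (0, 'a'), add 'a' as idx 1
Step 2: w='a' (idx 1), next='a' -> output (1, 'a'), add 'aa' as idx 2
Step 3: w='' (idx 0), next='c' -> output (0, 'c'), add 'c' as idx 3
Step 4: w='c' (idx 3), next='a' -> output (3, 'a'), add 'ca' as idx 4
Step 5: w='aa' (idx 2), next='c' -> output (2, 'c'), add 'aac' as idx 5
Step 6: w='ca' (idx 4), end of input -> output (4, '')


Encoded: [(0, 'a'), (1, 'a'), (0, 'c'), (3, 'a'), (2, 'c'), (4, '')]


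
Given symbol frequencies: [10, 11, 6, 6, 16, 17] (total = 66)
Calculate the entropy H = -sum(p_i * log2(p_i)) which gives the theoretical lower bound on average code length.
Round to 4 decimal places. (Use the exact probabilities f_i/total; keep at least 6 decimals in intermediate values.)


Per-symbol terms -p_i * log2(p_i) with p_i = f_i/66:
  p = 10/66 = 0.151515: log2(p) = -2.722466, -p*log2(p) = 0.412495
  p = 11/66 = 0.166667: log2(p) = -2.584963, -p*log2(p) = 0.430827
  p = 6/66 = 0.090909: log2(p) = -3.459432, -p*log2(p) = 0.314494
  p = 6/66 = 0.090909: log2(p) = -3.459432, -p*log2(p) = 0.314494
  p = 16/66 = 0.242424: log2(p) = -2.044394, -p*log2(p) = 0.495611
  p = 17/66 = 0.257576: log2(p) = -1.956931, -p*log2(p) = 0.504058
H = 0.412495 + 0.430827 + 0.314494 + 0.314494 + 0.495611 + 0.504058 = 2.471979

H = 2.472 bits/symbol


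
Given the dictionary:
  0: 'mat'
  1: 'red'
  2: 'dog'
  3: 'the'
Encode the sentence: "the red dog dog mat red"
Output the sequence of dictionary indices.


Look up each word in the dictionary:
  'the' -> 3
  'red' -> 1
  'dog' -> 2
  'dog' -> 2
  'mat' -> 0
  'red' -> 1

Encoded: [3, 1, 2, 2, 0, 1]


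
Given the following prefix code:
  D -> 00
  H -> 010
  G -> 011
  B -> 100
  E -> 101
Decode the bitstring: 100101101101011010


Decoding step by step:
Bits 100 -> B
Bits 101 -> E
Bits 101 -> E
Bits 101 -> E
Bits 011 -> G
Bits 010 -> H


Decoded message: BEEEGH


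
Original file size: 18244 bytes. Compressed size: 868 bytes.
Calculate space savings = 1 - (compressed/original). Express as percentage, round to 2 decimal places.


ratio = compressed/original = 868/18244 = 0.047577
savings = 1 - ratio = 1 - 0.047577 = 0.952423
as a percentage: 0.952423 * 100 = 95.24%

Space savings = 1 - 868/18244 = 95.24%


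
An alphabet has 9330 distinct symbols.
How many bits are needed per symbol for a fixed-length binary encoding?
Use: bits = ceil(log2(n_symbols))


log2(9330) = 13.1877
Bracket: 2^13 = 8192 < 9330 <= 2^14 = 16384
So ceil(log2(9330)) = 14

bits = ceil(log2(9330)) = ceil(13.1877) = 14 bits


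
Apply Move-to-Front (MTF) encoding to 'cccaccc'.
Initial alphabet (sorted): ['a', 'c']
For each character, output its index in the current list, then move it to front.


MTF encoding:
'c': index 1 in ['a', 'c'] -> ['c', 'a']
'c': index 0 in ['c', 'a'] -> ['c', 'a']
'c': index 0 in ['c', 'a'] -> ['c', 'a']
'a': index 1 in ['c', 'a'] -> ['a', 'c']
'c': index 1 in ['a', 'c'] -> ['c', 'a']
'c': index 0 in ['c', 'a'] -> ['c', 'a']
'c': index 0 in ['c', 'a'] -> ['c', 'a']


Output: [1, 0, 0, 1, 1, 0, 0]


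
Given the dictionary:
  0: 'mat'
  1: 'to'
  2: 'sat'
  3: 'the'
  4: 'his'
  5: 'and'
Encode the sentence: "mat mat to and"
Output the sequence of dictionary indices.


Look up each word in the dictionary:
  'mat' -> 0
  'mat' -> 0
  'to' -> 1
  'and' -> 5

Encoded: [0, 0, 1, 5]


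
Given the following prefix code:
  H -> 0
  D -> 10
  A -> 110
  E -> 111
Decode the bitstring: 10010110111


Decoding step by step:
Bits 10 -> D
Bits 0 -> H
Bits 10 -> D
Bits 110 -> A
Bits 111 -> E


Decoded message: DHDAE


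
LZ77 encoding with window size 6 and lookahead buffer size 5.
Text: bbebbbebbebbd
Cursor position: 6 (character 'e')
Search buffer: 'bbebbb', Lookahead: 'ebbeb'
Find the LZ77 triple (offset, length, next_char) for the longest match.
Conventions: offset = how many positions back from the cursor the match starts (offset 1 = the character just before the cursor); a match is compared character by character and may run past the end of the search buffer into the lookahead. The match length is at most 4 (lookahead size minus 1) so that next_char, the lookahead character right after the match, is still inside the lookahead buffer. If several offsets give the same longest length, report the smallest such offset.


Try each offset into the search buffer:
  offset=1 (pos 5, char 'b'): match length 0
  offset=2 (pos 4, char 'b'): match length 0
  offset=3 (pos 3, char 'b'): match length 0
  offset=4 (pos 2, char 'e'): match length 3
  offset=5 (pos 1, char 'b'): match length 0
  offset=6 (pos 0, char 'b'): match length 0
Longest match has length 3 at offset 4.
next_char = character at position 6 + 3 = 9 -> 'e'

Best match: offset=4, length=3 (matching 'ebb' starting at position 2)
LZ77 triple: (4, 3, 'e')


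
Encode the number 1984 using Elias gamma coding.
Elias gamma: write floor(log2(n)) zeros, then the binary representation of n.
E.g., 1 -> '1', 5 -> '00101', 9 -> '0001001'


num_bits = floor(log2(1984)) + 1 = 11
leading_zeros = num_bits - 1 = 10
binary(1984) = 11111000000

Elias gamma(1984) = '0000000000' + '11111000000' = 000000000011111000000 (21 bits)


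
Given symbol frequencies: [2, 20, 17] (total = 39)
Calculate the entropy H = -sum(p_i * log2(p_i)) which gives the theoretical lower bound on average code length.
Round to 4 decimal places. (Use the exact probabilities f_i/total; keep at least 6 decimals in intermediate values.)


Per-symbol terms -p_i * log2(p_i) with p_i = f_i/39:
  p = 2/39 = 0.051282: log2(p) = -4.285402, -p*log2(p) = 0.219764
  p = 20/39 = 0.512821: log2(p) = -0.963474, -p*log2(p) = 0.494089
  p = 17/39 = 0.435897: log2(p) = -1.197939, -p*log2(p) = 0.522179
H = 0.219764 + 0.494089 + 0.522179 = 1.236032

H = 1.236 bits/symbol


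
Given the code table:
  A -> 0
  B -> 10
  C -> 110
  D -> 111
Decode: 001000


Decoding:
0 -> A
0 -> A
10 -> B
0 -> A
0 -> A


Result: AABAA


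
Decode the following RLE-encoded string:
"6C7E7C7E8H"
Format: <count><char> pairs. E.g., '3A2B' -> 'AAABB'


Expanding each <count><char> pair:
  6C -> 'CCCCCC'
  7E -> 'EEEEEEE'
  7C -> 'CCCCCCC'
  7E -> 'EEEEEEE'
  8H -> 'HHHHHHHH'

Decoded = CCCCCCEEEEEEECCCCCCCEEEEEEEHHHHHHHH


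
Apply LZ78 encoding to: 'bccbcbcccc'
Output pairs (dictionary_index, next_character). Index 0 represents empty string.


LZ78 encoding steps:
Dictionary: {0: ''}
Step 1: w='' (idx 0), next='b' -> output (0, 'b'), add 'b' as idx 1
Step 2: w='' (idx 0), next='c' -> output (0, 'c'), add 'c' as idx 2
Step 3: w='c' (idx 2), next='b' -> output (2, 'b'), add 'cb' as idx 3
Step 4: w='cb' (idx 3), next='c' -> output (3, 'c'), add 'cbc' as idx 4
Step 5: w='c' (idx 2), next='c' -> output (2, 'c'), add 'cc' as idx 5
Step 6: w='c' (idx 2), end of input -> output (2, '')


Encoded: [(0, 'b'), (0, 'c'), (2, 'b'), (3, 'c'), (2, 'c'), (2, '')]


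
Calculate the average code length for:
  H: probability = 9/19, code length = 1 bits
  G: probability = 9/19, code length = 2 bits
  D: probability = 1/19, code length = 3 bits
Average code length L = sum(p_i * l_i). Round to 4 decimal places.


Weighted contributions p_i * l_i:
  H: (9/19) * 1 = 9/19
  G: (9/19) * 2 = 18/19
  D: (1/19) * 3 = 3/19
Sum = (9 + 18 + 3)/19 = 30/19

L = 30/19 = 1.5789 bits/symbol


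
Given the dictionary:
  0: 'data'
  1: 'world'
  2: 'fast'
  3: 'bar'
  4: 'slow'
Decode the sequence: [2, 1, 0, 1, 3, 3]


Look up each index in the dictionary:
  2 -> 'fast'
  1 -> 'world'
  0 -> 'data'
  1 -> 'world'
  3 -> 'bar'
  3 -> 'bar'

Decoded: "fast world data world bar bar"


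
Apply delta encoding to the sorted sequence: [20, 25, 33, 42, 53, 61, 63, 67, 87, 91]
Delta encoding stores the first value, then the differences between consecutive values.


First value: 20
Deltas:
  25 - 20 = 5
  33 - 25 = 8
  42 - 33 = 9
  53 - 42 = 11
  61 - 53 = 8
  63 - 61 = 2
  67 - 63 = 4
  87 - 67 = 20
  91 - 87 = 4


Delta encoded: [20, 5, 8, 9, 11, 8, 2, 4, 20, 4]


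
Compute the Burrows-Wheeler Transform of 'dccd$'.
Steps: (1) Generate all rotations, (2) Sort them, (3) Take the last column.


Rotations (sorted):
  0: $dccd -> last char: d
  1: ccd$d -> last char: d
  2: cd$dc -> last char: c
  3: d$dcc -> last char: c
  4: dccd$ -> last char: $


BWT = ddcc$


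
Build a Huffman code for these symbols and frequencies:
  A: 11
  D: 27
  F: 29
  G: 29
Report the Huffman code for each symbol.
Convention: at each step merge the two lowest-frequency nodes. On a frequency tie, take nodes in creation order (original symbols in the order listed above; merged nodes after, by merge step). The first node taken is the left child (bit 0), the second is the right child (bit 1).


Huffman tree construction:
Step 1: Merge A(11) + D(27) = 38
Step 2: Merge F(29) + G(29) = 58
Step 3: Merge (A+D)(38) + (F+G)(58) = 96
Read each symbol's code off the tree from the root (left child = 0, right child = 1).

Codes:
  A: 00 (length 2)
  D: 01 (length 2)
  F: 10 (length 2)
  G: 11 (length 2)
Average code length: 192/96 = 2.0000 bits/symbol


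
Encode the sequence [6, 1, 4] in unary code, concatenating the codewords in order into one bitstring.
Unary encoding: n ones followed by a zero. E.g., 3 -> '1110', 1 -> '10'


Encode each number as n ones followed by a terminating 0:
  6 -> 1111110 (7 bits)
  1 -> 10 (2 bits)
  4 -> 11110 (5 bits)
Total length = 7 + 2 + 5 = 14 bits.

Unary([6, 1, 4]) = 11111101011110 (14 bits)


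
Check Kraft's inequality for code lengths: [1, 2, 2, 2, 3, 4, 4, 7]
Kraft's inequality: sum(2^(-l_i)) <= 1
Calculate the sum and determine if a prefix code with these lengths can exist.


Sum = 2^(-1) + 2^(-2) + 2^(-2) + 2^(-2) + 2^(-3) + 2^(-4) + 2^(-4) + 2^(-7)
    = 0.5 + 0.25 + 0.25 + 0.25 + 0.125 + 0.0625 + 0.0625 + 0.0078125
    = 193/128 = 1.5078125
Since 1.5078125 > 1, Kraft's inequality is NOT satisfied.
A prefix code with these lengths CANNOT exist.

Kraft sum = 1.5078125. Not satisfied.


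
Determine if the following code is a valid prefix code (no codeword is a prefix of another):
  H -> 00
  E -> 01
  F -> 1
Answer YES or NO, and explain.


Checking each pair (does one codeword prefix another?):
  H='00' vs E='01': no prefix
  H='00' vs F='1': no prefix
  E='01' vs H='00': no prefix
  E='01' vs F='1': no prefix
  F='1' vs H='00': no prefix
  F='1' vs E='01': no prefix
No violation found over all pairs.

YES -- this is a valid prefix code. No codeword is a prefix of any other codeword.


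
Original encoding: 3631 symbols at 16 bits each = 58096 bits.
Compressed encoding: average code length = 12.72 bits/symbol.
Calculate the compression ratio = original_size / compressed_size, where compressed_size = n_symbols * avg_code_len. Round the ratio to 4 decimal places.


original_size = n_symbols * orig_bits = 3631 * 16 = 58096 bits
compressed_size = n_symbols * avg_code_len = 3631 * 12.72 = 46186.32 bits
ratio = original_size / compressed_size = 58096 / 46186.32 = 1.2579

Compression ratio = 1.2579


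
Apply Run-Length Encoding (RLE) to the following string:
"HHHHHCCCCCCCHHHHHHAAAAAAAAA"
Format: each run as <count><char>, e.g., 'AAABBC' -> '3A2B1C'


Scanning runs left to right:
  i=0: run of 'H' x 5 -> '5H'
  i=5: run of 'C' x 7 -> '7C'
  i=12: run of 'H' x 6 -> '6H'
  i=18: run of 'A' x 9 -> '9A'

RLE = 5H7C6H9A


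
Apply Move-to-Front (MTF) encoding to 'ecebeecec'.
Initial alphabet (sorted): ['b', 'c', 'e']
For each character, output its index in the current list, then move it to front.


MTF encoding:
'e': index 2 in ['b', 'c', 'e'] -> ['e', 'b', 'c']
'c': index 2 in ['e', 'b', 'c'] -> ['c', 'e', 'b']
'e': index 1 in ['c', 'e', 'b'] -> ['e', 'c', 'b']
'b': index 2 in ['e', 'c', 'b'] -> ['b', 'e', 'c']
'e': index 1 in ['b', 'e', 'c'] -> ['e', 'b', 'c']
'e': index 0 in ['e', 'b', 'c'] -> ['e', 'b', 'c']
'c': index 2 in ['e', 'b', 'c'] -> ['c', 'e', 'b']
'e': index 1 in ['c', 'e', 'b'] -> ['e', 'c', 'b']
'c': index 1 in ['e', 'c', 'b'] -> ['c', 'e', 'b']


Output: [2, 2, 1, 2, 1, 0, 2, 1, 1]


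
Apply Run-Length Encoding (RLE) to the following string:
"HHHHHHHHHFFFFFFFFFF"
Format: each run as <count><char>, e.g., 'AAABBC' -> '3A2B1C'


Scanning runs left to right:
  i=0: run of 'H' x 9 -> '9H'
  i=9: run of 'F' x 10 -> '10F'

RLE = 9H10F


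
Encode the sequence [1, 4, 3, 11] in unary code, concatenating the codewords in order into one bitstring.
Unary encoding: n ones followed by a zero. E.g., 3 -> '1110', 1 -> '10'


Encode each number as n ones followed by a terminating 0:
  1 -> 10 (2 bits)
  4 -> 11110 (5 bits)
  3 -> 1110 (4 bits)
  11 -> 111111111110 (12 bits)
Total length = 2 + 5 + 4 + 12 = 23 bits.

Unary([1, 4, 3, 11]) = 10111101110111111111110 (23 bits)


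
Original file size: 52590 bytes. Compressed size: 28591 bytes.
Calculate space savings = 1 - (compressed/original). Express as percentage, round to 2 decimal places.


ratio = compressed/original = 28591/52590 = 0.543658
savings = 1 - ratio = 1 - 0.543658 = 0.456342
as a percentage: 0.456342 * 100 = 45.63%

Space savings = 1 - 28591/52590 = 45.63%


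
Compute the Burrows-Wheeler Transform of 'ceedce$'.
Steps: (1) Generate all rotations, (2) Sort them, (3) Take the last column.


Rotations (sorted):
  0: $ceedce -> last char: e
  1: ce$ceed -> last char: d
  2: ceedce$ -> last char: $
  3: dce$cee -> last char: e
  4: e$ceedc -> last char: c
  5: edce$ce -> last char: e
  6: eedce$c -> last char: c


BWT = ed$ecec


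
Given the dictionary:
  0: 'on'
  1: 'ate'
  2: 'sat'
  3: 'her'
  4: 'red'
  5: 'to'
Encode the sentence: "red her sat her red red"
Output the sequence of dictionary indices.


Look up each word in the dictionary:
  'red' -> 4
  'her' -> 3
  'sat' -> 2
  'her' -> 3
  'red' -> 4
  'red' -> 4

Encoded: [4, 3, 2, 3, 4, 4]


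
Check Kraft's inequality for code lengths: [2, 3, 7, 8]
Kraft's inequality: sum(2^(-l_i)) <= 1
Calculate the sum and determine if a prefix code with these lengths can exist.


Sum = 2^(-2) + 2^(-3) + 2^(-7) + 2^(-8)
    = 0.25 + 0.125 + 0.0078125 + 0.00390625
    = 99/256 = 0.38671875
Since 0.38671875 <= 1, Kraft's inequality IS satisfied.
A prefix code with these lengths CAN exist.

Kraft sum = 0.38671875. Satisfied.


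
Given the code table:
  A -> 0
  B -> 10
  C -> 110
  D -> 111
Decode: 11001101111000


Decoding:
110 -> C
0 -> A
110 -> C
111 -> D
10 -> B
0 -> A
0 -> A


Result: CACDBAA


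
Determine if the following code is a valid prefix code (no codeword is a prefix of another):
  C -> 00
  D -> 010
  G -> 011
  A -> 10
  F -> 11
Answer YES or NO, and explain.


Checking each pair (does one codeword prefix another?):
  C='00' vs D='010': no prefix
  C='00' vs G='011': no prefix
  C='00' vs A='10': no prefix
  C='00' vs F='11': no prefix
  D='010' vs C='00': no prefix
  D='010' vs G='011': no prefix
  D='010' vs A='10': no prefix
  D='010' vs F='11': no prefix
  G='011' vs C='00': no prefix
  G='011' vs D='010': no prefix
  G='011' vs A='10': no prefix
  G='011' vs F='11': no prefix
  A='10' vs C='00': no prefix
  A='10' vs D='010': no prefix
  A='10' vs G='011': no prefix
  A='10' vs F='11': no prefix
  F='11' vs C='00': no prefix
  F='11' vs D='010': no prefix
  F='11' vs G='011': no prefix
  F='11' vs A='10': no prefix
No violation found over all pairs.

YES -- this is a valid prefix code. No codeword is a prefix of any other codeword.


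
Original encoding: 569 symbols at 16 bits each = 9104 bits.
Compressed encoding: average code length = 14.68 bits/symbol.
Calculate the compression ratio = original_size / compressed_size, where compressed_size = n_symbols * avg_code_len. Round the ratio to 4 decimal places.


original_size = n_symbols * orig_bits = 569 * 16 = 9104 bits
compressed_size = n_symbols * avg_code_len = 569 * 14.68 = 8352.92 bits
ratio = original_size / compressed_size = 9104 / 8352.92 = 1.0899

Compression ratio = 1.0899


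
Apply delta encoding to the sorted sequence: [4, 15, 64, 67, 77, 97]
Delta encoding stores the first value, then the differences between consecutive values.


First value: 4
Deltas:
  15 - 4 = 11
  64 - 15 = 49
  67 - 64 = 3
  77 - 67 = 10
  97 - 77 = 20


Delta encoded: [4, 11, 49, 3, 10, 20]


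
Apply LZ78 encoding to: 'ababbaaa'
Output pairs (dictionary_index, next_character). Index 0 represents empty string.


LZ78 encoding steps:
Dictionary: {0: ''}
Step 1: w='' (idx 0), next='a' -> output (0, 'a'), add 'a' as idx 1
Step 2: w='' (idx 0), next='b' -> output (0, 'b'), add 'b' as idx 2
Step 3: w='a' (idx 1), next='b' -> output (1, 'b'), add 'ab' as idx 3
Step 4: w='b' (idx 2), next='a' -> output (2, 'a'), add 'ba' as idx 4
Step 5: w='a' (idx 1), next='a' -> output (1, 'a'), add 'aa' as idx 5


Encoded: [(0, 'a'), (0, 'b'), (1, 'b'), (2, 'a'), (1, 'a')]


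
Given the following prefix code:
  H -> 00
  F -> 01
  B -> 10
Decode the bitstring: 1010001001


Decoding step by step:
Bits 10 -> B
Bits 10 -> B
Bits 00 -> H
Bits 10 -> B
Bits 01 -> F


Decoded message: BBHBF


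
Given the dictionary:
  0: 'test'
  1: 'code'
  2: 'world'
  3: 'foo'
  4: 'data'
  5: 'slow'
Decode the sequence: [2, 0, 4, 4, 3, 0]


Look up each index in the dictionary:
  2 -> 'world'
  0 -> 'test'
  4 -> 'data'
  4 -> 'data'
  3 -> 'foo'
  0 -> 'test'

Decoded: "world test data data foo test"


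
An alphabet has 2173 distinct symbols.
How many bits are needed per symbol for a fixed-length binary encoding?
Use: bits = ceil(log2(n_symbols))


log2(2173) = 11.0855
Bracket: 2^11 = 2048 < 2173 <= 2^12 = 4096
So ceil(log2(2173)) = 12

bits = ceil(log2(2173)) = ceil(11.0855) = 12 bits


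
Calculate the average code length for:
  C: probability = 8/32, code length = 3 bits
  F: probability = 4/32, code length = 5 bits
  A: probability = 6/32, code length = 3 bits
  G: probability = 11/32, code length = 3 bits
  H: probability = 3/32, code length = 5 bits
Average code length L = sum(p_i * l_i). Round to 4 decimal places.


Weighted contributions p_i * l_i:
  C: (8/32) * 3 = 24/32
  F: (4/32) * 5 = 20/32
  A: (6/32) * 3 = 18/32
  G: (11/32) * 3 = 33/32
  H: (3/32) * 5 = 15/32
Sum = (24 + 20 + 18 + 33 + 15)/32 = 110/32

L = 110/32 = 3.4375 bits/symbol


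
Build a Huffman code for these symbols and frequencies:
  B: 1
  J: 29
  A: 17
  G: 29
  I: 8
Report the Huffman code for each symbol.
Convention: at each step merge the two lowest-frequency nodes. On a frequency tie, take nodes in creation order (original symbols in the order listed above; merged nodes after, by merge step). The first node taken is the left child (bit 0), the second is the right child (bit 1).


Huffman tree construction:
Step 1: Merge B(1) + I(8) = 9
Step 2: Merge (B+I)(9) + A(17) = 26
Step 3: Merge ((B+I)+A)(26) + J(29) = 55
Step 4: Merge G(29) + (((B+I)+A)+J)(55) = 84
Read each symbol's code off the tree from the root (left child = 0, right child = 1).

Codes:
  B: 1000 (length 4)
  J: 11 (length 2)
  A: 101 (length 3)
  G: 0 (length 1)
  I: 1001 (length 4)
Average code length: 174/84 = 2.0714 bits/symbol


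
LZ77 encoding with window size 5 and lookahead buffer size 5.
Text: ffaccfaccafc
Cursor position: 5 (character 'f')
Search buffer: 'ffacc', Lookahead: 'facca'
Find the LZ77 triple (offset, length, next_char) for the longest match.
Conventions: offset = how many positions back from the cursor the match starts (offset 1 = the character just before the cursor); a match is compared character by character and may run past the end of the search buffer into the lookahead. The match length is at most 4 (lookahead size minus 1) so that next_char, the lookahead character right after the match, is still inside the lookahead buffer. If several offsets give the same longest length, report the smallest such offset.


Try each offset into the search buffer:
  offset=1 (pos 4, char 'c'): match length 0
  offset=2 (pos 3, char 'c'): match length 0
  offset=3 (pos 2, char 'a'): match length 0
  offset=4 (pos 1, char 'f'): match length 4
  offset=5 (pos 0, char 'f'): match length 1
Longest match has length 4 at offset 4.
next_char = character at position 5 + 4 = 9 -> 'a'

Best match: offset=4, length=4 (matching 'facc' starting at position 1)
LZ77 triple: (4, 4, 'a')


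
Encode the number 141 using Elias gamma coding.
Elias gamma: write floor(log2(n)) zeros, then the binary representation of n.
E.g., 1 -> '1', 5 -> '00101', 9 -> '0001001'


num_bits = floor(log2(141)) + 1 = 8
leading_zeros = num_bits - 1 = 7
binary(141) = 10001101

Elias gamma(141) = '0000000' + '10001101' = 000000010001101 (15 bits)


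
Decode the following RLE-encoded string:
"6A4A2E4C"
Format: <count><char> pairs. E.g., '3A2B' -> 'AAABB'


Expanding each <count><char> pair:
  6A -> 'AAAAAA'
  4A -> 'AAAA'
  2E -> 'EE'
  4C -> 'CCCC'

Decoded = AAAAAAAAAAEECCCC


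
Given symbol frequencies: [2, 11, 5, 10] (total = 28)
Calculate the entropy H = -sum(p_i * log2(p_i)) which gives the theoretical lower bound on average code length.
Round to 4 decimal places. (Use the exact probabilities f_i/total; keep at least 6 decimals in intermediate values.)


Per-symbol terms -p_i * log2(p_i) with p_i = f_i/28:
  p = 2/28 = 0.071429: log2(p) = -3.807355, -p*log2(p) = 0.271954
  p = 11/28 = 0.392857: log2(p) = -1.347923, -p*log2(p) = 0.529541
  p = 5/28 = 0.178571: log2(p) = -2.485427, -p*log2(p) = 0.443826
  p = 10/28 = 0.357143: log2(p) = -1.485427, -p*log2(p) = 0.530510
H = 0.271954 + 0.529541 + 0.443826 + 0.530510 = 1.775831

H = 1.7758 bits/symbol


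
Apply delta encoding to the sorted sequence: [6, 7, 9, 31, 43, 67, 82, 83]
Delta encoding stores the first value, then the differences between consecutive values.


First value: 6
Deltas:
  7 - 6 = 1
  9 - 7 = 2
  31 - 9 = 22
  43 - 31 = 12
  67 - 43 = 24
  82 - 67 = 15
  83 - 82 = 1


Delta encoded: [6, 1, 2, 22, 12, 24, 15, 1]


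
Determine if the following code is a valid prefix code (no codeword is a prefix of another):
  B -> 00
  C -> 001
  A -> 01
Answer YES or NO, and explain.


Checking each pair (does one codeword prefix another?):
  B='00' vs C='001': prefix -- VIOLATION

NO -- this is NOT a valid prefix code. B (00) is a prefix of C (001).


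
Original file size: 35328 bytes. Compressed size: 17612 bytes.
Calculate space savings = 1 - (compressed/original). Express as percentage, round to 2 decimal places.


ratio = compressed/original = 17612/35328 = 0.498528
savings = 1 - ratio = 1 - 0.498528 = 0.501472
as a percentage: 0.501472 * 100 = 50.15%

Space savings = 1 - 17612/35328 = 50.15%


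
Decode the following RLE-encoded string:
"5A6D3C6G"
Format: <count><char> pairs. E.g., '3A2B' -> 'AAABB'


Expanding each <count><char> pair:
  5A -> 'AAAAA'
  6D -> 'DDDDDD'
  3C -> 'CCC'
  6G -> 'GGGGGG'

Decoded = AAAAADDDDDDCCCGGGGGG


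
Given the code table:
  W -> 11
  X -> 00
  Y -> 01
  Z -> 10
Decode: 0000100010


Decoding:
00 -> X
00 -> X
10 -> Z
00 -> X
10 -> Z


Result: XXZXZ


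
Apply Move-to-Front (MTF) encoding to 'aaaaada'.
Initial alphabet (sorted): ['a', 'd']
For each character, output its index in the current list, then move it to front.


MTF encoding:
'a': index 0 in ['a', 'd'] -> ['a', 'd']
'a': index 0 in ['a', 'd'] -> ['a', 'd']
'a': index 0 in ['a', 'd'] -> ['a', 'd']
'a': index 0 in ['a', 'd'] -> ['a', 'd']
'a': index 0 in ['a', 'd'] -> ['a', 'd']
'd': index 1 in ['a', 'd'] -> ['d', 'a']
'a': index 1 in ['d', 'a'] -> ['a', 'd']


Output: [0, 0, 0, 0, 0, 1, 1]


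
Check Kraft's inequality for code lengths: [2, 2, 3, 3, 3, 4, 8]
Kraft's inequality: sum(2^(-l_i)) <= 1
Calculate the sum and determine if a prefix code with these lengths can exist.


Sum = 2^(-2) + 2^(-2) + 2^(-3) + 2^(-3) + 2^(-3) + 2^(-4) + 2^(-8)
    = 0.25 + 0.25 + 0.125 + 0.125 + 0.125 + 0.0625 + 0.00390625
    = 241/256 = 0.94140625
Since 0.94140625 <= 1, Kraft's inequality IS satisfied.
A prefix code with these lengths CAN exist.

Kraft sum = 0.94140625. Satisfied.


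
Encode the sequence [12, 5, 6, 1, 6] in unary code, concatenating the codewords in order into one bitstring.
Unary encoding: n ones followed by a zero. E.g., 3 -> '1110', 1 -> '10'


Encode each number as n ones followed by a terminating 0:
  12 -> 1111111111110 (13 bits)
  5 -> 111110 (6 bits)
  6 -> 1111110 (7 bits)
  1 -> 10 (2 bits)
  6 -> 1111110 (7 bits)
Total length = 13 + 6 + 7 + 2 + 7 = 35 bits.

Unary([12, 5, 6, 1, 6]) = 11111111111101111101111110101111110 (35 bits)


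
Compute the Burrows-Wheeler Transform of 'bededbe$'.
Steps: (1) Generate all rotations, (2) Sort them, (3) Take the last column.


Rotations (sorted):
  0: $bededbe -> last char: e
  1: be$beded -> last char: d
  2: bededbe$ -> last char: $
  3: dbe$bede -> last char: e
  4: dedbe$be -> last char: e
  5: e$bededb -> last char: b
  6: edbe$bed -> last char: d
  7: ededbe$b -> last char: b


BWT = ed$eebdb


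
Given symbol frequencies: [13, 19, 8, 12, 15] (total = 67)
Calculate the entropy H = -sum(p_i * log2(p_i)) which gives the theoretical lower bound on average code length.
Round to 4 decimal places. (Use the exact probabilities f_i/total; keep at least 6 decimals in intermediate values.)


Per-symbol terms -p_i * log2(p_i) with p_i = f_i/67:
  p = 13/67 = 0.194030: log2(p) = -2.365649, -p*log2(p) = 0.459007
  p = 19/67 = 0.283582: log2(p) = -1.818162, -p*log2(p) = 0.515598
  p = 8/67 = 0.119403: log2(p) = -3.066089, -p*log2(p) = 0.366100
  p = 12/67 = 0.179104: log2(p) = -2.481127, -p*log2(p) = 0.444381
  p = 15/67 = 0.223881: log2(p) = -2.159199, -p*log2(p) = 0.483403
H = 0.459007 + 0.515598 + 0.366100 + 0.444381 + 0.483403 = 2.268489

H = 2.2685 bits/symbol


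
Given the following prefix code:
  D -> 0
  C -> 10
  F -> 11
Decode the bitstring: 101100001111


Decoding step by step:
Bits 10 -> C
Bits 11 -> F
Bits 0 -> D
Bits 0 -> D
Bits 0 -> D
Bits 0 -> D
Bits 11 -> F
Bits 11 -> F


Decoded message: CFDDDDFF


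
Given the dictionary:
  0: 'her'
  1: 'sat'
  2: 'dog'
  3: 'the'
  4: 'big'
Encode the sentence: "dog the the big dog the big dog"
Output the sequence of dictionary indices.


Look up each word in the dictionary:
  'dog' -> 2
  'the' -> 3
  'the' -> 3
  'big' -> 4
  'dog' -> 2
  'the' -> 3
  'big' -> 4
  'dog' -> 2

Encoded: [2, 3, 3, 4, 2, 3, 4, 2]


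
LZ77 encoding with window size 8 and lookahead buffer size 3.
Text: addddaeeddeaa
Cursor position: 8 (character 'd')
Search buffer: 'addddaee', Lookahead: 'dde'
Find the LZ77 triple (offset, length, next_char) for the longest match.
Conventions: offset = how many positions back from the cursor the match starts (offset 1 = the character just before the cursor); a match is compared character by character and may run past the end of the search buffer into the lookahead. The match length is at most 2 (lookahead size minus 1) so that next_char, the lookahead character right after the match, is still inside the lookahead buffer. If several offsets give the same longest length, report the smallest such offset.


Try each offset into the search buffer:
  offset=1 (pos 7, char 'e'): match length 0
  offset=2 (pos 6, char 'e'): match length 0
  offset=3 (pos 5, char 'a'): match length 0
  offset=4 (pos 4, char 'd'): match length 1
  offset=5 (pos 3, char 'd'): match length 2
  offset=6 (pos 2, char 'd'): match length 2
  offset=7 (pos 1, char 'd'): match length 2
  offset=8 (pos 0, char 'a'): match length 0
Longest match has length 2, found at offsets 5, 6, 7; take the smallest, offset 5.
next_char = character at position 8 + 2 = 10 -> 'e'

Best match: offset=5, length=2 (matching 'dd' starting at position 3)
LZ77 triple: (5, 2, 'e')


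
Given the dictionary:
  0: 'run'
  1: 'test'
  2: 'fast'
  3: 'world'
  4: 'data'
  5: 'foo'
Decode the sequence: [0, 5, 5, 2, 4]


Look up each index in the dictionary:
  0 -> 'run'
  5 -> 'foo'
  5 -> 'foo'
  2 -> 'fast'
  4 -> 'data'

Decoded: "run foo foo fast data"


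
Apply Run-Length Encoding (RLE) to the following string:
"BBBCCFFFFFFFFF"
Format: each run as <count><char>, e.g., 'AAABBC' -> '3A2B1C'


Scanning runs left to right:
  i=0: run of 'B' x 3 -> '3B'
  i=3: run of 'C' x 2 -> '2C'
  i=5: run of 'F' x 9 -> '9F'

RLE = 3B2C9F


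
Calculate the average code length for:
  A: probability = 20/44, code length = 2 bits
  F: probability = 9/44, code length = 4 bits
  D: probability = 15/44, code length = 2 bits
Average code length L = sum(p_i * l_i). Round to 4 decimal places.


Weighted contributions p_i * l_i:
  A: (20/44) * 2 = 40/44
  F: (9/44) * 4 = 36/44
  D: (15/44) * 2 = 30/44
Sum = (40 + 36 + 30)/44 = 106/44

L = 106/44 = 2.4091 bits/symbol


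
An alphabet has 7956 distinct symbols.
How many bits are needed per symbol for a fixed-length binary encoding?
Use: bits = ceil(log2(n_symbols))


log2(7956) = 12.9578
Bracket: 2^12 = 4096 < 7956 <= 2^13 = 8192
So ceil(log2(7956)) = 13

bits = ceil(log2(7956)) = ceil(12.9578) = 13 bits


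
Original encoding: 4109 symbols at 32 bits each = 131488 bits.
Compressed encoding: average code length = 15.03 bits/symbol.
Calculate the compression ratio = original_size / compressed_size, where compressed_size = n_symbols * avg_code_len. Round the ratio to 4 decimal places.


original_size = n_symbols * orig_bits = 4109 * 32 = 131488 bits
compressed_size = n_symbols * avg_code_len = 4109 * 15.03 = 61758.27 bits
ratio = original_size / compressed_size = 131488 / 61758.27 = 2.1291

Compression ratio = 2.1291


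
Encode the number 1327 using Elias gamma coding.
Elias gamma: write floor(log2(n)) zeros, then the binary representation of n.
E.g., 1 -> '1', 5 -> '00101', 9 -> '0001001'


num_bits = floor(log2(1327)) + 1 = 11
leading_zeros = num_bits - 1 = 10
binary(1327) = 10100101111

Elias gamma(1327) = '0000000000' + '10100101111' = 000000000010100101111 (21 bits)


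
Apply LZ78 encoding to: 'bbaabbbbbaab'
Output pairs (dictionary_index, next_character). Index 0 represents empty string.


LZ78 encoding steps:
Dictionary: {0: ''}
Step 1: w='' (idx 0), next='b' -> output (0, 'b'), add 'b' as idx 1
Step 2: w='b' (idx 1), next='a' -> output (1, 'a'), add 'ba' as idx 2
Step 3: w='' (idx 0), next='a' -> output (0, 'a'), add 'a' as idx 3
Step 4: w='b' (idx 1), next='b' -> output (1, 'b'), add 'bb' as idx 4
Step 5: w='bb' (idx 4), next='b' -> output (4, 'b'), add 'bbb' as idx 5
Step 6: w='a' (idx 3), next='a' -> output (3, 'a'), add 'aa' as idx 6
Step 7: w='b' (idx 1), end of input -> output (1, '')


Encoded: [(0, 'b'), (1, 'a'), (0, 'a'), (1, 'b'), (4, 'b'), (3, 'a'), (1, '')]


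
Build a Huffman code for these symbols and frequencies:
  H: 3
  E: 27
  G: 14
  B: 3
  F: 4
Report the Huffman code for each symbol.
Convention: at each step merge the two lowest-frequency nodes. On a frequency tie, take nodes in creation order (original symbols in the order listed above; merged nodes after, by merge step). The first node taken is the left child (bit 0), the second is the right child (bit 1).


Huffman tree construction:
Step 1: Merge H(3) + B(3) = 6
Step 2: Merge F(4) + (H+B)(6) = 10
Step 3: Merge (F+(H+B))(10) + G(14) = 24
Step 4: Merge ((F+(H+B))+G)(24) + E(27) = 51
Read each symbol's code off the tree from the root (left child = 0, right child = 1).

Codes:
  H: 0010 (length 4)
  E: 1 (length 1)
  G: 01 (length 2)
  B: 0011 (length 4)
  F: 000 (length 3)
Average code length: 91/51 = 1.7843 bits/symbol


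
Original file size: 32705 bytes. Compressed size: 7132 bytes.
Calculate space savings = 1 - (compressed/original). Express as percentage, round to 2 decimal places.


ratio = compressed/original = 7132/32705 = 0.218071
savings = 1 - ratio = 1 - 0.218071 = 0.781929
as a percentage: 0.781929 * 100 = 78.19%

Space savings = 1 - 7132/32705 = 78.19%


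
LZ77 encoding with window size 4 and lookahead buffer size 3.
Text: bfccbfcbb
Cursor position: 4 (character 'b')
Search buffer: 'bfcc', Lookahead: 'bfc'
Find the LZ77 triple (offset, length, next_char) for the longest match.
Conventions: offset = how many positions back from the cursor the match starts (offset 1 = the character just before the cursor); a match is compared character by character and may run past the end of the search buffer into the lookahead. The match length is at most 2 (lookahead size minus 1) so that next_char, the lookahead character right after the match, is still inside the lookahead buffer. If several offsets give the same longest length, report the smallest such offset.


Try each offset into the search buffer:
  offset=1 (pos 3, char 'c'): match length 0
  offset=2 (pos 2, char 'c'): match length 0
  offset=3 (pos 1, char 'f'): match length 0
  offset=4 (pos 0, char 'b'): match length 2
Longest match has length 2 at offset 4.
next_char = character at position 4 + 2 = 6 -> 'c'

Best match: offset=4, length=2 (matching 'bf' starting at position 0)
LZ77 triple: (4, 2, 'c')


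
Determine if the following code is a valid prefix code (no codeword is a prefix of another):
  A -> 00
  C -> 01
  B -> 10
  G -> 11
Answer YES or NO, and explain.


Checking each pair (does one codeword prefix another?):
  A='00' vs C='01': no prefix
  A='00' vs B='10': no prefix
  A='00' vs G='11': no prefix
  C='01' vs A='00': no prefix
  C='01' vs B='10': no prefix
  C='01' vs G='11': no prefix
  B='10' vs A='00': no prefix
  B='10' vs C='01': no prefix
  B='10' vs G='11': no prefix
  G='11' vs A='00': no prefix
  G='11' vs C='01': no prefix
  G='11' vs B='10': no prefix
No violation found over all pairs.

YES -- this is a valid prefix code. No codeword is a prefix of any other codeword.


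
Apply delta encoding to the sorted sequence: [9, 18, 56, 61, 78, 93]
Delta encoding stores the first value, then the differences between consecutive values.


First value: 9
Deltas:
  18 - 9 = 9
  56 - 18 = 38
  61 - 56 = 5
  78 - 61 = 17
  93 - 78 = 15


Delta encoded: [9, 9, 38, 5, 17, 15]


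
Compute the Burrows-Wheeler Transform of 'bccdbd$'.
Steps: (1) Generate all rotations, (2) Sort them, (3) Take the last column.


Rotations (sorted):
  0: $bccdbd -> last char: d
  1: bccdbd$ -> last char: $
  2: bd$bccd -> last char: d
  3: ccdbd$b -> last char: b
  4: cdbd$bc -> last char: c
  5: d$bccdb -> last char: b
  6: dbd$bcc -> last char: c


BWT = d$dbcbc


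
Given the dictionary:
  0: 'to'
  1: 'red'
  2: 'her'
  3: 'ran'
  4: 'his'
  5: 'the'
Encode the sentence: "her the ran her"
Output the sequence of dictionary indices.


Look up each word in the dictionary:
  'her' -> 2
  'the' -> 5
  'ran' -> 3
  'her' -> 2

Encoded: [2, 5, 3, 2]


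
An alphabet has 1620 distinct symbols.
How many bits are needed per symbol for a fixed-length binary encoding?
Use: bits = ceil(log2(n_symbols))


log2(1620) = 10.6618
Bracket: 2^10 = 1024 < 1620 <= 2^11 = 2048
So ceil(log2(1620)) = 11

bits = ceil(log2(1620)) = ceil(10.6618) = 11 bits


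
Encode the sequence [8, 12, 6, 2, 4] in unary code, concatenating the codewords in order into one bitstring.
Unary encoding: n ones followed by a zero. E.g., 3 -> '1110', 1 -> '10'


Encode each number as n ones followed by a terminating 0:
  8 -> 111111110 (9 bits)
  12 -> 1111111111110 (13 bits)
  6 -> 1111110 (7 bits)
  2 -> 110 (3 bits)
  4 -> 11110 (5 bits)
Total length = 9 + 13 + 7 + 3 + 5 = 37 bits.

Unary([8, 12, 6, 2, 4]) = 1111111101111111111110111111011011110 (37 bits)


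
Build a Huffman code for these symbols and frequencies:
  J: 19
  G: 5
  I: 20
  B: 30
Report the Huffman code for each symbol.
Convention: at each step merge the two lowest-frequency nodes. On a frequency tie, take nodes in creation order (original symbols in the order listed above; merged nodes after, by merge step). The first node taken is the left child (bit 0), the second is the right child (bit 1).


Huffman tree construction:
Step 1: Merge G(5) + J(19) = 24
Step 2: Merge I(20) + (G+J)(24) = 44
Step 3: Merge B(30) + (I+(G+J))(44) = 74
Read each symbol's code off the tree from the root (left child = 0, right child = 1).

Codes:
  J: 111 (length 3)
  G: 110 (length 3)
  I: 10 (length 2)
  B: 0 (length 1)
Average code length: 142/74 = 1.9189 bits/symbol
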